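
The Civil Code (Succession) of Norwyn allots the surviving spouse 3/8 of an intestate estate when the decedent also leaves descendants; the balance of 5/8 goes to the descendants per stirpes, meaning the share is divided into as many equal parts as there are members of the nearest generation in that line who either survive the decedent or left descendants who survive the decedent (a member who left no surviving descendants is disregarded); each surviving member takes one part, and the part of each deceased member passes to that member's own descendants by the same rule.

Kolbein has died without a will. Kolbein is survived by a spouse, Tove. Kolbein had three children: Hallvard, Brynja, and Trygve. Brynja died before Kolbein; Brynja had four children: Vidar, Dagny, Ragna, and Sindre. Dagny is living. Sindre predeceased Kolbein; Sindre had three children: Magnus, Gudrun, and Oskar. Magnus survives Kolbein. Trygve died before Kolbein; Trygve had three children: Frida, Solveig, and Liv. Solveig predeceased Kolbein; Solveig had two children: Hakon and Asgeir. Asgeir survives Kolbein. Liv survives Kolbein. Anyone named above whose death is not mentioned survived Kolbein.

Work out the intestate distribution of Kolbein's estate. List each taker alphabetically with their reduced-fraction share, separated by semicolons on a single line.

Asgeir 5/144; Dagny 5/96; Frida 5/72; Gudrun 5/288; Hakon 5/144; Hallvard 5/24; Liv 5/72; Magnus 5/288; Oskar 5/288; Ragna 5/96; Tove 3/8; Vidar 5/96

Tove, as surviving spouse, takes 3/8.
The remaining 5/8 passes to Kolbein's descendants per stirpes.
The 5/8 is divided into 3 equal shares of 5/24 among Hallvard, Brynja, Trygve.
Hallvard is living and takes 5/24.
Brynja predeceased; the 5/24 allotted to Brynja's branch passes to Brynja's issue by representation.
The 5/24 is divided into 4 equal shares of 5/96 among Vidar, Dagny, Ragna, Sindre.
Vidar is living and takes 5/96.
Dagny is living and takes 5/96.
Ragna is living and takes 5/96.
Sindre predeceased; the 5/96 allotted to Sindre's branch passes to Sindre's issue by representation.
The 5/96 is divided into 3 equal shares of 5/288 among Magnus, Gudrun, Oskar.
Magnus is living and takes 5/288.
Gudrun is living and takes 5/288.
Oskar is living and takes 5/288.
Trygve predeceased; the 5/24 allotted to Trygve's branch passes to Trygve's issue by representation.
The 5/24 is divided into 3 equal shares of 5/72 among Frida, Solveig, Liv.
Frida is living and takes 5/72.
Solveig predeceased; the 5/72 allotted to Solveig's branch passes to Solveig's issue by representation.
The 5/72 is divided into 2 equal shares of 5/144 among Hakon, Asgeir.
Hakon is living and takes 5/144.
Asgeir is living and takes 5/144.
Liv is living and takes 5/72.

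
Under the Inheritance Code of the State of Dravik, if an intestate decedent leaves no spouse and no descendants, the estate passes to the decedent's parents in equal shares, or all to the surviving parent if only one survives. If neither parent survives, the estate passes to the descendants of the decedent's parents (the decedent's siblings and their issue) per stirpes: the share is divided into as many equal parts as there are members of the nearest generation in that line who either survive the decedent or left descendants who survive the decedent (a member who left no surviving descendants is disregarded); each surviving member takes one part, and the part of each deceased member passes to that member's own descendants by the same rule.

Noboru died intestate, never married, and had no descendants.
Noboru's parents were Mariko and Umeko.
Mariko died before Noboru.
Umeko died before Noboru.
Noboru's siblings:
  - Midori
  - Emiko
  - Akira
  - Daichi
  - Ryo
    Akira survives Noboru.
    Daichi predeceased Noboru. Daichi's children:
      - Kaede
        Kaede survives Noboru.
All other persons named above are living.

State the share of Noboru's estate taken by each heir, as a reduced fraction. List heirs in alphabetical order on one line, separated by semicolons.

Akira 1/5; Emiko 1/5; Kaede 1/5; Midori 1/5; Ryo 1/5

Neither parent survives and there are no descendants, so the estate passes to Noboru's siblings and their issue per stirpes.
The estate is divided into 5 equal shares of 1/5 among Midori, Emiko, Akira, Daichi, Ryo.
Midori is living and takes 1/5.
Emiko is living and takes 1/5.
Akira is living and takes 1/5.
Daichi predeceased; the 1/5 allotted to Daichi's branch passes to Daichi's issue by representation.
Kaede is the sole taker at this level and receives the full 1/5.
Ryo is living and takes 1/5.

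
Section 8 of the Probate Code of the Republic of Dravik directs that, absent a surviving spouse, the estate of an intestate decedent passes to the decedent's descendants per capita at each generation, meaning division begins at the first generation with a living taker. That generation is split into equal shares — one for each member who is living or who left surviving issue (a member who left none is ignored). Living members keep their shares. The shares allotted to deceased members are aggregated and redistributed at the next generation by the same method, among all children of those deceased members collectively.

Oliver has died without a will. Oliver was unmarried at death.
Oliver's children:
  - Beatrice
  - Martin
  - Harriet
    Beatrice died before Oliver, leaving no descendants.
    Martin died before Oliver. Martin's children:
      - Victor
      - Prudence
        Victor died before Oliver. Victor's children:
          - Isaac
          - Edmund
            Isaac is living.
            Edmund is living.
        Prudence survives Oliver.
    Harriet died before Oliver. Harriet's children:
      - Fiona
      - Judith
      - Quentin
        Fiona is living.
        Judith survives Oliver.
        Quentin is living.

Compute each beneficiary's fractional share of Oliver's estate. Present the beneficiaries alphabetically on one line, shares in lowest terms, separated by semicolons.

There is no surviving spouse, so the entire estate passes to Oliver's descendants per capita at each generation.
No one at generation 1 (Martin, Harriet) is living; moving to the next generation.
At generation 2 (Victor, Prudence, Fiona, Judith, Quentin) there are 5 shares of (1)/5 = 1/5 each.
Living: Prudence, Fiona, Judith, and Quentin — each takes 1/5.
Deceased: Victor. That 1/5 share is carried to generation 3.
At generation 3 (Isaac, Edmund) there are 2 shares of (1/5)/2 = 1/10 each.
Living: Isaac and Edmund — each takes 1/10.

Edmund 1/10; Fiona 1/5; Isaac 1/10; Judith 1/5; Prudence 1/5; Quentin 1/5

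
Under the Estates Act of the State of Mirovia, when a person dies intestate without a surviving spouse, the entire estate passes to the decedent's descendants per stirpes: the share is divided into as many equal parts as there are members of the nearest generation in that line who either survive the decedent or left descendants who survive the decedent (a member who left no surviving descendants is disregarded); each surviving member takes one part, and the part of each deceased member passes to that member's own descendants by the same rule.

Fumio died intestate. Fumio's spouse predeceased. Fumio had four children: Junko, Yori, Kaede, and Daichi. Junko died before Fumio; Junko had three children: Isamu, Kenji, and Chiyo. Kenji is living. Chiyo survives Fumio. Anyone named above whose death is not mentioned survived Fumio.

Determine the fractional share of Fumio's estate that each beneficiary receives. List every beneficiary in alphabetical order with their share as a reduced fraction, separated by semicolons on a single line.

Chiyo 1/12; Daichi 1/4; Isamu 1/12; Kaede 1/4; Kenji 1/12; Yori 1/4

There is no surviving spouse, so the entire estate passes to Fumio's descendants per stirpes.
The estate is divided into 4 equal shares of 1/4 among Junko, Yori, Kaede, Daichi.
Junko predeceased; the 1/4 allotted to Junko's branch passes to Junko's issue by representation.
The 1/4 is divided into 3 equal shares of 1/12 among Isamu, Kenji, Chiyo.
Isamu is living and takes 1/12.
Kenji is living and takes 1/12.
Chiyo is living and takes 1/12.
Yori is living and takes 1/4.
Kaede is living and takes 1/4.
Daichi is living and takes 1/4.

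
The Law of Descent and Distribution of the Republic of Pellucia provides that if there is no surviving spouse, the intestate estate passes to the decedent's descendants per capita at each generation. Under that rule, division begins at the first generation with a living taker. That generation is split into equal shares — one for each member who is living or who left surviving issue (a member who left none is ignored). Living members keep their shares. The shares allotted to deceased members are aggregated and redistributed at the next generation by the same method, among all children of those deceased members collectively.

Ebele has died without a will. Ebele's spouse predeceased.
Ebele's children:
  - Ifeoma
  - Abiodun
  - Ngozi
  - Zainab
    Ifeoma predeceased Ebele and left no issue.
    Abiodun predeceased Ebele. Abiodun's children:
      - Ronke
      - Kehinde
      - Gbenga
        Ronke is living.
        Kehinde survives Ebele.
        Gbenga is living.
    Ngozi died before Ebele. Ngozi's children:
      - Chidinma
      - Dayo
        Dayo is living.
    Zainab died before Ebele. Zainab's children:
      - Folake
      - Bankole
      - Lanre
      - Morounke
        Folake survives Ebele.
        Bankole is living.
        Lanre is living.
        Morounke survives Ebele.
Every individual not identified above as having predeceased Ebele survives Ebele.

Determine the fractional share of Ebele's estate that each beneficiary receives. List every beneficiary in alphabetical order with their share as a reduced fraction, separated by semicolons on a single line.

There is no surviving spouse, so the entire estate passes to Ebele's descendants per capita at each generation.
No one at generation 1 (Abiodun, Ngozi, Zainab) is living; moving to the next generation.
At generation 2 (Ronke, Kehinde, Gbenga, Chidinma, Dayo, Folake, Bankole, Lanre, Morounke) there are 9 shares of (1)/9 = 1/9 each.
Living: Ronke, Kehinde, Gbenga, Chidinma, Dayo, Folake, Bankole, Lanre, and Morounke — each takes 1/9.

Bankole 1/9; Chidinma 1/9; Dayo 1/9; Folake 1/9; Gbenga 1/9; Kehinde 1/9; Lanre 1/9; Morounke 1/9; Ronke 1/9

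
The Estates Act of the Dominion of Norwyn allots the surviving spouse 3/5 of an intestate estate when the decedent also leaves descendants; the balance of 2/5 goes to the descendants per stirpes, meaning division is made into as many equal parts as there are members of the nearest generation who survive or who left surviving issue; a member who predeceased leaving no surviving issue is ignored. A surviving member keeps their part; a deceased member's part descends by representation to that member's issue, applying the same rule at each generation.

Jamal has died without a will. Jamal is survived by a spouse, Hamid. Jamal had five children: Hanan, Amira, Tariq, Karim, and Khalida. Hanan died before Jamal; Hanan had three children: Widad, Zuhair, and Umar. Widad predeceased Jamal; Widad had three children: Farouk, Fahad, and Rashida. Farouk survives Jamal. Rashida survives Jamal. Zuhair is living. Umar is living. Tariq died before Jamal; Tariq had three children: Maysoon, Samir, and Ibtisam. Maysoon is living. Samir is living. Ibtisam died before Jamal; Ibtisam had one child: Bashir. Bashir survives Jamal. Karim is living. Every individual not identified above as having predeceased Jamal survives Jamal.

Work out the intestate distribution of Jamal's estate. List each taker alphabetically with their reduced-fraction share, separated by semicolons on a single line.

Amira 2/25; Bashir 2/75; Fahad 2/225; Farouk 2/225; Hamid 3/5; Karim 2/25; Khalida 2/25; Maysoon 2/75; Rashida 2/225; Samir 2/75; Umar 2/75; Zuhair 2/75

Hamid, as surviving spouse, takes 3/5.
The remaining 2/5 passes to Jamal's descendants per stirpes.
The 2/5 is divided into 5 equal shares of 2/25 among Hanan, Amira, Tariq, Karim, Khalida.
Hanan predeceased; the 2/25 allotted to Hanan's branch passes to Hanan's issue by representation.
The 2/25 is divided into 3 equal shares of 2/75 among Widad, Zuhair, Umar.
Widad predeceased; the 2/75 allotted to Widad's branch passes to Widad's issue by representation.
The 2/75 is divided into 3 equal shares of 2/225 among Farouk, Fahad, Rashida.
Farouk is living and takes 2/225.
Fahad is living and takes 2/225.
Rashida is living and takes 2/225.
Zuhair is living and takes 2/75.
Umar is living and takes 2/75.
Amira is living and takes 2/25.
Tariq predeceased; the 2/25 allotted to Tariq's branch passes to Tariq's issue by representation.
The 2/25 is divided into 3 equal shares of 2/75 among Maysoon, Samir, Ibtisam.
Maysoon is living and takes 2/75.
Samir is living and takes 2/75.
Ibtisam predeceased; the 2/75 allotted to Ibtisam's branch passes to Ibtisam's issue by representation.
Bashir is the sole taker at this level and receives the full 2/75.
Karim is living and takes 2/25.
Khalida is living and takes 2/25.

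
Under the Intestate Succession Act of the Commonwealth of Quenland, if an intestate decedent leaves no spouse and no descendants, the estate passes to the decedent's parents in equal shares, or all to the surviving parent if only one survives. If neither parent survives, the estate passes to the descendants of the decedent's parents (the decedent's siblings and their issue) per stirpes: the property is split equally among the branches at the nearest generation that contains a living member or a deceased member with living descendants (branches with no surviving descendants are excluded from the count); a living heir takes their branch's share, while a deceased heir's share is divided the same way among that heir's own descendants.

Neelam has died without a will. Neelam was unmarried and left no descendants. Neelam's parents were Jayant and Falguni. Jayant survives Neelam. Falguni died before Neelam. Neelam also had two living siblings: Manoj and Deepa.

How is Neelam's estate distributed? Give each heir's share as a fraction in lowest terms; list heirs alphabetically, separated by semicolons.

Only one parent, Jayant, survives, so Jayant takes the entire estate. The siblings take nothing because a surviving parent has priority.

Jayant 1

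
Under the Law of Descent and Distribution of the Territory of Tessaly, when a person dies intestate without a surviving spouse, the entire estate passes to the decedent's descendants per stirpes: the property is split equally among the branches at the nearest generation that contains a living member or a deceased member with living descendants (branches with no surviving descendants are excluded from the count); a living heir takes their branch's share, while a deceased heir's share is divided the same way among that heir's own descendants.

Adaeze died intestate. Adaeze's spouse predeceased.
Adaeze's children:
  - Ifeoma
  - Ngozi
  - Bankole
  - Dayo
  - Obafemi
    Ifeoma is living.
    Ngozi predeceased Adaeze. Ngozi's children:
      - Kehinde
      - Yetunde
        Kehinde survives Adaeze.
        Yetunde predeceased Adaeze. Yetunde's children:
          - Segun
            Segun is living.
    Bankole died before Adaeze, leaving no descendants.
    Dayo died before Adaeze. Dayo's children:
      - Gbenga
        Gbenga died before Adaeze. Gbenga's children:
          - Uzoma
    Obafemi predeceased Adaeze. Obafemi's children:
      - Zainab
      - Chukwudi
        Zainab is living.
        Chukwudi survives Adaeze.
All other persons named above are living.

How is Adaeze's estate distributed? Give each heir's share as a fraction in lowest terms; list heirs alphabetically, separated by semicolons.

Chukwudi 1/8; Ifeoma 1/4; Kehinde 1/8; Segun 1/8; Uzoma 1/4; Zainab 1/8

There is no surviving spouse, so the entire estate passes to Adaeze's descendants per stirpes.
Bankole left no surviving issue, so that branch lapses and is disregarded.
The estate is divided into 4 equal shares of 1/4 among Ifeoma, Ngozi, Dayo, Obafemi.
Ifeoma is living and takes 1/4.
Ngozi predeceased; the 1/4 allotted to Ngozi's branch passes to Ngozi's issue by representation.
The 1/4 is divided into 2 equal shares of 1/8 among Kehinde, Yetunde.
Kehinde is living and takes 1/8.
Yetunde predeceased; the 1/8 allotted to Yetunde's branch passes to Yetunde's issue by representation.
Segun is the sole taker at this level and receives the full 1/8.
Dayo predeceased; the 1/4 allotted to Dayo's branch passes to Dayo's issue by representation.
Gbenga's line is the sole branch at this level, so the full 1/4 passes to Gbenga's issue by representation.
Uzoma is the sole taker at this level and receives the full 1/4.
Obafemi predeceased; the 1/4 allotted to Obafemi's branch passes to Obafemi's issue by representation.
The 1/4 is divided into 2 equal shares of 1/8 among Zainab, Chukwudi.
Zainab is living and takes 1/8.
Chukwudi is living and takes 1/8.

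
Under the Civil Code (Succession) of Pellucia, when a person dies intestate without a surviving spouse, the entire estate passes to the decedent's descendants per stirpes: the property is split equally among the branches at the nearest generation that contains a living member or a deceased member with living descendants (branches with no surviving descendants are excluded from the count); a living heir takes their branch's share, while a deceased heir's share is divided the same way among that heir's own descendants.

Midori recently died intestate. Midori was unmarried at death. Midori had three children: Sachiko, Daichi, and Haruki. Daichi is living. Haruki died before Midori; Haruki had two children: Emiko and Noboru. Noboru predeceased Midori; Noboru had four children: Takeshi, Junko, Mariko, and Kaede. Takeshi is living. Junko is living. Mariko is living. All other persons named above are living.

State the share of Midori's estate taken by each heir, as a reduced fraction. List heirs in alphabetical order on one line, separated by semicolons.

There is no surviving spouse, so the entire estate passes to Midori's descendants per stirpes.
The estate is divided into 3 equal shares of 1/3 among Sachiko, Daichi, Haruki.
Sachiko is living and takes 1/3.
Daichi is living and takes 1/3.
Haruki predeceased; the 1/3 allotted to Haruki's branch passes to Haruki's issue by representation.
The 1/3 is divided into 2 equal shares of 1/6 among Emiko, Noboru.
Emiko is living and takes 1/6.
Noboru predeceased; the 1/6 allotted to Noboru's branch passes to Noboru's issue by representation.
The 1/6 is divided into 4 equal shares of 1/24 among Takeshi, Junko, Mariko, Kaede.
Takeshi is living and takes 1/24.
Junko is living and takes 1/24.
Mariko is living and takes 1/24.
Kaede is living and takes 1/24.

Daichi 1/3; Emiko 1/6; Junko 1/24; Kaede 1/24; Mariko 1/24; Sachiko 1/3; Takeshi 1/24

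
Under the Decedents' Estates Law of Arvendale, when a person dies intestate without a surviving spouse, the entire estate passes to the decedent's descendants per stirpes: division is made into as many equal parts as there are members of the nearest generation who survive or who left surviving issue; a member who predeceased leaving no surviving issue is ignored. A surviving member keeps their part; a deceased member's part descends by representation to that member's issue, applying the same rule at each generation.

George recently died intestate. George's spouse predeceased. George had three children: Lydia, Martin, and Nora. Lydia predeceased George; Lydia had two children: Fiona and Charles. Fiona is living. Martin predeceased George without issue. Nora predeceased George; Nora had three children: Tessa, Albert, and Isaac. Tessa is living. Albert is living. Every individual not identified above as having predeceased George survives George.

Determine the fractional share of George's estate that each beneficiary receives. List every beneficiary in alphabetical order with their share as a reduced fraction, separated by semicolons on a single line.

Albert 1/6; Charles 1/4; Fiona 1/4; Isaac 1/6; Tessa 1/6

There is no surviving spouse, so the entire estate passes to George's descendants per stirpes.
Martin left no surviving issue, so that branch lapses and is disregarded.
The estate is divided into 2 equal shares of 1/2 among Lydia, Nora.
Lydia predeceased; the 1/2 allotted to Lydia's branch passes to Lydia's issue by representation.
The 1/2 is divided into 2 equal shares of 1/4 among Fiona, Charles.
Fiona is living and takes 1/4.
Charles is living and takes 1/4.
Nora predeceased; the 1/2 allotted to Nora's branch passes to Nora's issue by representation.
The 1/2 is divided into 3 equal shares of 1/6 among Tessa, Albert, Isaac.
Tessa is living and takes 1/6.
Albert is living and takes 1/6.
Isaac is living and takes 1/6.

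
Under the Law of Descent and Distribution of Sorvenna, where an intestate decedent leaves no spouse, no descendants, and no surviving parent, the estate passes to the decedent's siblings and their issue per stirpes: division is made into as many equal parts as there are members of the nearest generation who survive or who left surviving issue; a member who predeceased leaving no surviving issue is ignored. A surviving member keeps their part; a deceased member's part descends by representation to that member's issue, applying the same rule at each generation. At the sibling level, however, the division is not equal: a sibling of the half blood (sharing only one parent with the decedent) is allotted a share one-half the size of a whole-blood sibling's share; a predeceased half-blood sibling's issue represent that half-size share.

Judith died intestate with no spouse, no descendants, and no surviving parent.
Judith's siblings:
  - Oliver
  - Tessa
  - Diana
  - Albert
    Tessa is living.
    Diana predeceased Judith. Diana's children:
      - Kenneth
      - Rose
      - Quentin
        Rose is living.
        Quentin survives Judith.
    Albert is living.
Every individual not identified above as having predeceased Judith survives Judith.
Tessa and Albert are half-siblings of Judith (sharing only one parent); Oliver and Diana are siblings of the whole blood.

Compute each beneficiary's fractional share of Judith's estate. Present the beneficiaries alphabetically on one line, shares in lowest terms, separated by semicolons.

Albert 1/6; Kenneth 1/9; Oliver 1/3; Quentin 1/9; Rose 1/9; Tessa 1/6

No spouse, descendants, or parent survives, so the estate passes to Judith's siblings per stirpes.
Half-blood siblings count for one-half the weight of whole-blood siblings at the initial division.
Dividing 1 in proportion to weights (total weight 3): Oliver (weight 1) → 1/3; Tessa (weight 1/2) → 1/6; Diana (weight 1) → 1/3; Albert (weight 1/2) → 1/6.
Oliver is living and takes 1/3.
Tessa is living and takes 1/6.
Diana predeceased; the 1/3 allotted to Diana's branch passes to Diana's issue by representation.
The 1/3 is divided into 3 equal shares of 1/9 among Kenneth, Rose, Quentin.
Kenneth is living and takes 1/9.
Rose is living and takes 1/9.
Quentin is living and takes 1/9.
Albert is living and takes 1/6.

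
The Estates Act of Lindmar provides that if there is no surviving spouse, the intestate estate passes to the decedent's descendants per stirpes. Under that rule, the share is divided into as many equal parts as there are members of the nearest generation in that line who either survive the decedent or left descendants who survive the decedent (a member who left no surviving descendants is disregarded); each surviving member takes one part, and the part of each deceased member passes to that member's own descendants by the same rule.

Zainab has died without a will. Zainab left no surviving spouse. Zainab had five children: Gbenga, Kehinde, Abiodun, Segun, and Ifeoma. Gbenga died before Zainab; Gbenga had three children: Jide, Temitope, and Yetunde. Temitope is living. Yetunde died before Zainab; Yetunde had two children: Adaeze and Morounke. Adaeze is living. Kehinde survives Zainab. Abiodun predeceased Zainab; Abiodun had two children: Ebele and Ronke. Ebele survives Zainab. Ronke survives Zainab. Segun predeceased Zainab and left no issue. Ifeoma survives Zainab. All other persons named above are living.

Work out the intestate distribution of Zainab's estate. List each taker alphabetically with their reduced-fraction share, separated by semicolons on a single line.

Adaeze 1/24; Ebele 1/8; Ifeoma 1/4; Jide 1/12; Kehinde 1/4; Morounke 1/24; Ronke 1/8; Temitope 1/12

There is no surviving spouse, so the entire estate passes to Zainab's descendants per stirpes.
Segun left no surviving issue, so that branch lapses and is disregarded.
The estate is divided into 4 equal shares of 1/4 among Gbenga, Kehinde, Abiodun, Ifeoma.
Gbenga predeceased; the 1/4 allotted to Gbenga's branch passes to Gbenga's issue by representation.
The 1/4 is divided into 3 equal shares of 1/12 among Jide, Temitope, Yetunde.
Jide is living and takes 1/12.
Temitope is living and takes 1/12.
Yetunde predeceased; the 1/12 allotted to Yetunde's branch passes to Yetunde's issue by representation.
The 1/12 is divided into 2 equal shares of 1/24 among Adaeze, Morounke.
Adaeze is living and takes 1/24.
Morounke is living and takes 1/24.
Kehinde is living and takes 1/4.
Abiodun predeceased; the 1/4 allotted to Abiodun's branch passes to Abiodun's issue by representation.
The 1/4 is divided into 2 equal shares of 1/8 among Ebele, Ronke.
Ebele is living and takes 1/8.
Ronke is living and takes 1/8.
Ifeoma is living and takes 1/4.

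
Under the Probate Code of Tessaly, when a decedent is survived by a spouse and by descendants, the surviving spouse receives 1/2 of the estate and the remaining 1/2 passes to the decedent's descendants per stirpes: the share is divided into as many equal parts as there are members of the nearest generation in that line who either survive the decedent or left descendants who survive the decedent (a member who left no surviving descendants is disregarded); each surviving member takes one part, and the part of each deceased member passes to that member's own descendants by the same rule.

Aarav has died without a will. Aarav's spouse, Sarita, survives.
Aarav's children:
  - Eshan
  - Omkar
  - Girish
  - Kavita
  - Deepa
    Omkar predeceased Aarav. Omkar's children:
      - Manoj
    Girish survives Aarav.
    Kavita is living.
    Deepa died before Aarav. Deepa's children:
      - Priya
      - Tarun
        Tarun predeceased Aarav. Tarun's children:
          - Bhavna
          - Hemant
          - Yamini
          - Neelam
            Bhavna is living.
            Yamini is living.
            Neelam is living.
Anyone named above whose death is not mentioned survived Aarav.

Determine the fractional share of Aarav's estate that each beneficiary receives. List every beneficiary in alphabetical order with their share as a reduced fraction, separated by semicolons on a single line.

Bhavna 1/80; Eshan 1/10; Girish 1/10; Hemant 1/80; Kavita 1/10; Manoj 1/10; Neelam 1/80; Priya 1/20; Sarita 1/2; Yamini 1/80

Sarita, as surviving spouse, takes 1/2.
The remaining 1/2 passes to Aarav's descendants per stirpes.
The 1/2 is divided into 5 equal shares of 1/10 among Eshan, Omkar, Girish, Kavita, Deepa.
Eshan is living and takes 1/10.
Omkar predeceased; the 1/10 allotted to Omkar's branch passes to Omkar's issue by representation.
Manoj is the sole taker at this level and receives the full 1/10.
Girish is living and takes 1/10.
Kavita is living and takes 1/10.
Deepa predeceased; the 1/10 allotted to Deepa's branch passes to Deepa's issue by representation.
The 1/10 is divided into 2 equal shares of 1/20 among Priya, Tarun.
Priya is living and takes 1/20.
Tarun predeceased; the 1/20 allotted to Tarun's branch passes to Tarun's issue by representation.
The 1/20 is divided into 4 equal shares of 1/80 among Bhavna, Hemant, Yamini, Neelam.
Bhavna is living and takes 1/80.
Hemant is living and takes 1/80.
Yamini is living and takes 1/80.
Neelam is living and takes 1/80.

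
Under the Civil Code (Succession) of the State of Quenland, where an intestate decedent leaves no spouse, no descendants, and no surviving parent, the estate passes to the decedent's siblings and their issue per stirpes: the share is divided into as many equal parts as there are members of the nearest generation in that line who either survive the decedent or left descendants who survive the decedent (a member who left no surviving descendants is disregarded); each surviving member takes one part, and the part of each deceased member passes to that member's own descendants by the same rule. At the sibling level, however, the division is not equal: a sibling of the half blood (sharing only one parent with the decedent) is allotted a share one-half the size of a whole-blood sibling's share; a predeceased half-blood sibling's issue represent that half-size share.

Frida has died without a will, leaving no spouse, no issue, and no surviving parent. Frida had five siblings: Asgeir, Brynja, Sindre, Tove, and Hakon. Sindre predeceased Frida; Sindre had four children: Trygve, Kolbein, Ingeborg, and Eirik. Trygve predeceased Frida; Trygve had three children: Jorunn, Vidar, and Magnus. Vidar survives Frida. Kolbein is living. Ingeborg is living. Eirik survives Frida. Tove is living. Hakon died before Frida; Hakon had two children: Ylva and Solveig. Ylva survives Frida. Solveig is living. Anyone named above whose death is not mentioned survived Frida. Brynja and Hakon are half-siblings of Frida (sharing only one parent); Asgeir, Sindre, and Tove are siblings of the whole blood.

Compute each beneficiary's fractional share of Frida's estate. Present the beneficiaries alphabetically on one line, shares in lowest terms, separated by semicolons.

No spouse, descendants, or parent survives, so the estate passes to Frida's siblings per stirpes.
Half-blood siblings count for one-half the weight of whole-blood siblings at the initial division.
Dividing 1 in proportion to weights (total weight 4): Asgeir (weight 1) → 1/4; Brynja (weight 1/2) → 1/8; Sindre (weight 1) → 1/4; Tove (weight 1) → 1/4; Hakon (weight 1/2) → 1/8.
Asgeir is living and takes 1/4.
Brynja is living and takes 1/8.
Sindre predeceased; the 1/4 allotted to Sindre's branch passes to Sindre's issue by representation.
The 1/4 is divided into 4 equal shares of 1/16 among Trygve, Kolbein, Ingeborg, Eirik.
Trygve predeceased; the 1/16 allotted to Trygve's branch passes to Trygve's issue by representation.
The 1/16 is divided into 3 equal shares of 1/48 among Jorunn, Vidar, Magnus.
Jorunn is living and takes 1/48.
Vidar is living and takes 1/48.
Magnus is living and takes 1/48.
Kolbein is living and takes 1/16.
Ingeborg is living and takes 1/16.
Eirik is living and takes 1/16.
Tove is living and takes 1/4.
Hakon predeceased; the 1/8 allotted to Hakon's branch passes to Hakon's issue by representation.
The 1/8 is divided into 2 equal shares of 1/16 among Ylva, Solveig.
Ylva is living and takes 1/16.
Solveig is living and takes 1/16.

Asgeir 1/4; Brynja 1/8; Eirik 1/16; Ingeborg 1/16; Jorunn 1/48; Kolbein 1/16; Magnus 1/48; Solveig 1/16; Tove 1/4; Vidar 1/48; Ylva 1/16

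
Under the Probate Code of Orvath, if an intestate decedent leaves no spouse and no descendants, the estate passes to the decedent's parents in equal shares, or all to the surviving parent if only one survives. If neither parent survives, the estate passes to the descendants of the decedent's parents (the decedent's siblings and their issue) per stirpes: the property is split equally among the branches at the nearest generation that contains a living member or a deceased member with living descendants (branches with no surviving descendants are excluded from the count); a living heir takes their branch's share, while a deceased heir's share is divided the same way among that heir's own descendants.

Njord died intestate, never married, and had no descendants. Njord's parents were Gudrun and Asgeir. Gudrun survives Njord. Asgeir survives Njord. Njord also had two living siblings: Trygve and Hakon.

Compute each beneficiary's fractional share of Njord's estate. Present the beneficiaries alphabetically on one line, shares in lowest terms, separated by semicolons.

Both parents survive, so Gudrun and Asgeir each take 1/2. The siblings take nothing because a surviving parent has priority.

Asgeir 1/2; Gudrun 1/2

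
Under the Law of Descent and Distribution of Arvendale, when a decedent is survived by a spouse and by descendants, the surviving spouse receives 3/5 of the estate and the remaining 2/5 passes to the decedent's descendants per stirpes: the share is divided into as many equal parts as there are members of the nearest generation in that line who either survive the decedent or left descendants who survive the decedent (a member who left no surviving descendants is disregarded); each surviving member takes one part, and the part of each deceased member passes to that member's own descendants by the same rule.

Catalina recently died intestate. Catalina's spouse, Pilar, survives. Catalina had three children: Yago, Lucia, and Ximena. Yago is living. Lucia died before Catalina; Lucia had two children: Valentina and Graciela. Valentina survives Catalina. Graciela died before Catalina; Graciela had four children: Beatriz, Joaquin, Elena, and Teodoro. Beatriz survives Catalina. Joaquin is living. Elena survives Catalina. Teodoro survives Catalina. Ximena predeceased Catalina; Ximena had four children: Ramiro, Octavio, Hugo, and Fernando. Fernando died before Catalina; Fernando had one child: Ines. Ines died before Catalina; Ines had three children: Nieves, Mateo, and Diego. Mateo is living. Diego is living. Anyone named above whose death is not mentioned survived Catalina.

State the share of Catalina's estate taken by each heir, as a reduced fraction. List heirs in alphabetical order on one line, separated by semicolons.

Beatriz 1/60; Diego 1/90; Elena 1/60; Hugo 1/30; Joaquin 1/60; Mateo 1/90; Nieves 1/90; Octavio 1/30; Pilar 3/5; Ramiro 1/30; Teodoro 1/60; Valentina 1/15; Yago 2/15

Pilar, as surviving spouse, takes 3/5.
The remaining 2/5 passes to Catalina's descendants per stirpes.
The 2/5 is divided into 3 equal shares of 2/15 among Yago, Lucia, Ximena.
Yago is living and takes 2/15.
Lucia predeceased; the 2/15 allotted to Lucia's branch passes to Lucia's issue by representation.
The 2/15 is divided into 2 equal shares of 1/15 among Valentina, Graciela.
Valentina is living and takes 1/15.
Graciela predeceased; the 1/15 allotted to Graciela's branch passes to Graciela's issue by representation.
The 1/15 is divided into 4 equal shares of 1/60 among Beatriz, Joaquin, Elena, Teodoro.
Beatriz is living and takes 1/60.
Joaquin is living and takes 1/60.
Elena is living and takes 1/60.
Teodoro is living and takes 1/60.
Ximena predeceased; the 2/15 allotted to Ximena's branch passes to Ximena's issue by representation.
The 2/15 is divided into 4 equal shares of 1/30 among Ramiro, Octavio, Hugo, Fernando.
Ramiro is living and takes 1/30.
Octavio is living and takes 1/30.
Hugo is living and takes 1/30.
Fernando predeceased; the 1/30 allotted to Fernando's branch passes to Fernando's issue by representation.
Ines's line is the sole branch at this level, so the full 1/30 passes to Ines's issue by representation.
The 1/30 is divided into 3 equal shares of 1/90 among Nieves, Mateo, Diego.
Nieves is living and takes 1/90.
Mateo is living and takes 1/90.
Diego is living and takes 1/90.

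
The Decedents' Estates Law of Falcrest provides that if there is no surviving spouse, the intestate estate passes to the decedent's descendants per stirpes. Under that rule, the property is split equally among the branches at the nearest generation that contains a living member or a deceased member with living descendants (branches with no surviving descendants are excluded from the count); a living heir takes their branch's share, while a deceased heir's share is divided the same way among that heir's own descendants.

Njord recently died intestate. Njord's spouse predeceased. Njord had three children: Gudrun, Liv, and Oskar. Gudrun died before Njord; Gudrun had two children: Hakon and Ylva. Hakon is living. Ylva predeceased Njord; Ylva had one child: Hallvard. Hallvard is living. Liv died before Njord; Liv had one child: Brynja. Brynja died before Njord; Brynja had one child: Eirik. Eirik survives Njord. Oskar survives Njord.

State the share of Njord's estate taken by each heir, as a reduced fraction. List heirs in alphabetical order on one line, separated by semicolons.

Eirik 1/3; Hakon 1/6; Hallvard 1/6; Oskar 1/3

There is no surviving spouse, so the entire estate passes to Njord's descendants per stirpes.
The estate is divided into 3 equal shares of 1/3 among Gudrun, Liv, Oskar.
Gudrun predeceased; the 1/3 allotted to Gudrun's branch passes to Gudrun's issue by representation.
The 1/3 is divided into 2 equal shares of 1/6 among Hakon, Ylva.
Hakon is living and takes 1/6.
Ylva predeceased; the 1/6 allotted to Ylva's branch passes to Ylva's issue by representation.
Hallvard is the sole taker at this level and receives the full 1/6.
Liv predeceased; the 1/3 allotted to Liv's branch passes to Liv's issue by representation.
Brynja's line is the sole branch at this level, so the full 1/3 passes to Brynja's issue by representation.
Eirik is the sole taker at this level and receives the full 1/3.
Oskar is living and takes 1/3.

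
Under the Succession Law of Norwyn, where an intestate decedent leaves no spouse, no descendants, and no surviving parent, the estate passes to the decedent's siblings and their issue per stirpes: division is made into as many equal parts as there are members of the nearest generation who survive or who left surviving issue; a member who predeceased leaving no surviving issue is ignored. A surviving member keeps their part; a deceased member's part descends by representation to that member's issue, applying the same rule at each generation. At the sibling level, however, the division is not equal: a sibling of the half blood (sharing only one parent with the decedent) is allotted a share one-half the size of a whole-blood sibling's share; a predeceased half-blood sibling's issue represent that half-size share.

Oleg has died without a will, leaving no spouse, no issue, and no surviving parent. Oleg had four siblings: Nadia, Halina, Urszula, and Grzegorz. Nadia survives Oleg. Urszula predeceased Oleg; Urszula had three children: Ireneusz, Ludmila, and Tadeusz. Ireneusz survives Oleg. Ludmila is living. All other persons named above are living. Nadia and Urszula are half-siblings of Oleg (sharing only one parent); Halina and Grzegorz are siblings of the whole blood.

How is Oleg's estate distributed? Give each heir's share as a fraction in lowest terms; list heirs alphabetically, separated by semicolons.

Grzegorz 1/3; Halina 1/3; Ireneusz 1/18; Ludmila 1/18; Nadia 1/6; Tadeusz 1/18

No spouse, descendants, or parent survives, so the estate passes to Oleg's siblings per stirpes.
Half-blood siblings count for one-half the weight of whole-blood siblings at the initial division.
Dividing 1 in proportion to weights (total weight 3): Nadia (weight 1/2) → 1/6; Halina (weight 1) → 1/3; Urszula (weight 1/2) → 1/6; Grzegorz (weight 1) → 1/3.
Nadia is living and takes 1/6.
Halina is living and takes 1/3.
Urszula predeceased; the 1/6 allotted to Urszula's branch passes to Urszula's issue by representation.
The 1/6 is divided into 3 equal shares of 1/18 among Ireneusz, Ludmila, Tadeusz.
Ireneusz is living and takes 1/18.
Ludmila is living and takes 1/18.
Tadeusz is living and takes 1/18.
Grzegorz is living and takes 1/3.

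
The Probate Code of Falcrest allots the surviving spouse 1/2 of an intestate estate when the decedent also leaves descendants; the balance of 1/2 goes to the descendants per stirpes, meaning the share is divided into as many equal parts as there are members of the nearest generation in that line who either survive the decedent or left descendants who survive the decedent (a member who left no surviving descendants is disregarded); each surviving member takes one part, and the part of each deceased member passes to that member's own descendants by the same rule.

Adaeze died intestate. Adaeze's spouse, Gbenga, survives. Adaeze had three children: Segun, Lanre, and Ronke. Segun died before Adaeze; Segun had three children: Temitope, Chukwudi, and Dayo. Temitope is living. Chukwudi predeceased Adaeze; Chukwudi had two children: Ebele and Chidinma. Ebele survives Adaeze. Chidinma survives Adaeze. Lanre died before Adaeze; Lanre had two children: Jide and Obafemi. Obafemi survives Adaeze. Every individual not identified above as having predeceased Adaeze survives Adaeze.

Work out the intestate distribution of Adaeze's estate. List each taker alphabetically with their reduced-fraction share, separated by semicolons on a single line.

Gbenga, as surviving spouse, takes 1/2.
The remaining 1/2 passes to Adaeze's descendants per stirpes.
The 1/2 is divided into 3 equal shares of 1/6 among Segun, Lanre, Ronke.
Segun predeceased; the 1/6 allotted to Segun's branch passes to Segun's issue by representation.
The 1/6 is divided into 3 equal shares of 1/18 among Temitope, Chukwudi, Dayo.
Temitope is living and takes 1/18.
Chukwudi predeceased; the 1/18 allotted to Chukwudi's branch passes to Chukwudi's issue by representation.
The 1/18 is divided into 2 equal shares of 1/36 among Ebele, Chidinma.
Ebele is living and takes 1/36.
Chidinma is living and takes 1/36.
Dayo is living and takes 1/18.
Lanre predeceased; the 1/6 allotted to Lanre's branch passes to Lanre's issue by representation.
The 1/6 is divided into 2 equal shares of 1/12 among Jide, Obafemi.
Jide is living and takes 1/12.
Obafemi is living and takes 1/12.
Ronke is living and takes 1/6.

Chidinma 1/36; Dayo 1/18; Ebele 1/36; Gbenga 1/2; Jide 1/12; Obafemi 1/12; Ronke 1/6; Temitope 1/18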